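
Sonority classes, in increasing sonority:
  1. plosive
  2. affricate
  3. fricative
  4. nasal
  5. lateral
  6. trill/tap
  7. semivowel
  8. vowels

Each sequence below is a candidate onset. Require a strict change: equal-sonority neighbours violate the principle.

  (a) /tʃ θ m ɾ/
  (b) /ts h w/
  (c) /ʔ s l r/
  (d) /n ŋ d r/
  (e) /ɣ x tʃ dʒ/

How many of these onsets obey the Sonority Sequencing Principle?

(a) sonority 2-3-4-6: well-formed.
(b) sonority 2-3-7: well-formed.
(c) sonority 1-3-5-6: well-formed.
(d) sonority 4-4-1-6: ill-formed.
(e) sonority 3-3-2-2: ill-formed.

3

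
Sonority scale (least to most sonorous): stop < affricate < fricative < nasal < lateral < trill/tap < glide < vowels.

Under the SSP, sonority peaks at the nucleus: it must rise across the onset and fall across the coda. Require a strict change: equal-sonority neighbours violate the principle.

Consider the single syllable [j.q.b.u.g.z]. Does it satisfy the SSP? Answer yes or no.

no

Onset: /j/ is a glide (sonority 7), /q/ is a stop (sonority 1), /b/ is a stop (sonority 1); then the nucleus /u/ (sonority 8).
Onset profile 7-1-1-8 — does not strictly rise throughout.
Coda: /g/ is a stop (sonority 1), /z/ is a fricative (sonority 3).
Coda profile 8-1-3 — does not strictly fall throughout.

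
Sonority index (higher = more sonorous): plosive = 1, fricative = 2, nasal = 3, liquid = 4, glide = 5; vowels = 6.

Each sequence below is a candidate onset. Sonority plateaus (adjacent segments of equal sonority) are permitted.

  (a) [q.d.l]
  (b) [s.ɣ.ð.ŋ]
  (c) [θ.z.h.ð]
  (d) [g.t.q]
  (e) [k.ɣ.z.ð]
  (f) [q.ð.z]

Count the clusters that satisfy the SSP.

6

(a) sonority 1-1-4: well-formed.
(b) sonority 2-2-2-3: well-formed.
(c) sonority 2-2-2-2: well-formed.
(d) sonority 1-1-1: well-formed.
(e) sonority 1-2-2-2: well-formed.
(f) sonority 1-2-2: well-formed.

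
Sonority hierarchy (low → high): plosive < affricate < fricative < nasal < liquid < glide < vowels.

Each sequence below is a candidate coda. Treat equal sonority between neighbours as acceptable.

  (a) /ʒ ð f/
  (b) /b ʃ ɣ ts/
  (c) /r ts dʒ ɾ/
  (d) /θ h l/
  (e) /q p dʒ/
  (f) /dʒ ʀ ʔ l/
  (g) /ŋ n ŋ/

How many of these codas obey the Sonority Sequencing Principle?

2

(a) 3-3-3 → obeys
(b) 1-3-3-2 → violates
(c) 5-2-2-5 → violates
(d) 3-3-5 → violates
(e) 1-1-2 → violates
(f) 2-5-1-5 → violates
(g) 4-4-4 → obeys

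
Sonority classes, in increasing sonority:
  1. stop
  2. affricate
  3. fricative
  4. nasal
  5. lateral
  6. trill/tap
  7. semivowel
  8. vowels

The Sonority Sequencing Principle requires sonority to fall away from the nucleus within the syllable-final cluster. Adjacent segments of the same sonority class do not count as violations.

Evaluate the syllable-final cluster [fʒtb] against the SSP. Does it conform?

/f/ — fricative, sonority 3.
/ʒ/ — fricative, sonority 3.
/t/ — stop, sonority 1.
/b/ — stop, sonority 1.
The profile 3-3-1-1 is non-increasing (plateaus allowed), so the syllable-final cluster satisfies the SSP.

yes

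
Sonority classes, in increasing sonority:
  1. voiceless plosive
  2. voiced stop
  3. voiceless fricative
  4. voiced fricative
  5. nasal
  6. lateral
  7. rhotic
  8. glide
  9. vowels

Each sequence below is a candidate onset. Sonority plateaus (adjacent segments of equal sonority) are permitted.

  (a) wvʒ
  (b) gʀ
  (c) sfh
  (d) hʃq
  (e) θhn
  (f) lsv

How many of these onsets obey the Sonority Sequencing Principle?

3

(a) sonority 8-4-4: ill-formed.
(b) sonority 2-7: well-formed.
(c) sonority 3-3-3: well-formed.
(d) sonority 3-3-1: ill-formed.
(e) sonority 3-3-5: well-formed.
(f) sonority 6-3-4: ill-formed.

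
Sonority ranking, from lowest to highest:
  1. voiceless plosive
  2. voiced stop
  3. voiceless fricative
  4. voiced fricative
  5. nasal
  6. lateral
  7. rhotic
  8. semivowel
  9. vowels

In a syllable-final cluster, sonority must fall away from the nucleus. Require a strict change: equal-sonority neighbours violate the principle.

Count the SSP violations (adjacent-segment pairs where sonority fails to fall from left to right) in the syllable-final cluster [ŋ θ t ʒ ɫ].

/ŋ/: nasal = 5.
/θ/: voiceless fricative = 3.
/t/: voiceless plosive = 1.
/ʒ/: voiced fricative = 4.
/ɫ/: lateral = 6.
/ŋ/→/θ/: 5→3 (falls) — ok.
/θ/→/t/: 3→1 (falls) — ok.
/t/→/ʒ/: 1→4 (does not fall) — violation.
/ʒ/→/ɫ/: 4→6 (does not fall) — violation.

2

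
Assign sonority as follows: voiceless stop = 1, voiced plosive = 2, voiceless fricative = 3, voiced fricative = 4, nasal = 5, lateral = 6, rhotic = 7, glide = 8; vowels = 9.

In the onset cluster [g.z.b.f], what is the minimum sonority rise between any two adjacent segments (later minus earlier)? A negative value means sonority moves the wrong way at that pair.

-2

/g/: voiced plosive = 2.
/z/: voiced fricative = 4.
/b/: voiced plosive = 2.
/f/: voiceless fricative = 3.
/g/→/z/: change +2.
/z/→/b/: change -2.
/b/→/f/: change +1.
Minimum = -2.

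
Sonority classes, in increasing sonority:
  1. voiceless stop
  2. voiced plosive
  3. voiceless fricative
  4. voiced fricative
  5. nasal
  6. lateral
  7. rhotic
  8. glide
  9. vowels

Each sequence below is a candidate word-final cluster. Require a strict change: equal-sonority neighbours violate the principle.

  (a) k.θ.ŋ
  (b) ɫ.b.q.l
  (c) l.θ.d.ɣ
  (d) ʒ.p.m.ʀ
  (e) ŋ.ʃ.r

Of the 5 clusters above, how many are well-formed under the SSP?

0

(a) k.θ.ŋ: profile 1-3-5 — violates.
(b) ɫ.b.q.l: profile 6-2-1-6 — violates.
(c) l.θ.d.ɣ: profile 6-3-2-4 — violates.
(d) ʒ.p.m.ʀ: profile 4-1-5-7 — violates.
(e) ŋ.ʃ.r: profile 5-3-7 — violates.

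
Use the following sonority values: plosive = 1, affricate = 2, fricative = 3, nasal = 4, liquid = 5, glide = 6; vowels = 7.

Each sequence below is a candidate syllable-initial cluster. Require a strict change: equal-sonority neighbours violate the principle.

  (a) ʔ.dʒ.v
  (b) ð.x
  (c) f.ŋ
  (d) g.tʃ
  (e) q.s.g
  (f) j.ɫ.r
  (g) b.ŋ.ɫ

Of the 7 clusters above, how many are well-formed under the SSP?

(a) 1-2-3 → obeys
(b) 3-3 → violates
(c) 3-4 → obeys
(d) 1-2 → obeys
(e) 1-3-1 → violates
(f) 6-5-5 → violates
(g) 1-4-5 → obeys

4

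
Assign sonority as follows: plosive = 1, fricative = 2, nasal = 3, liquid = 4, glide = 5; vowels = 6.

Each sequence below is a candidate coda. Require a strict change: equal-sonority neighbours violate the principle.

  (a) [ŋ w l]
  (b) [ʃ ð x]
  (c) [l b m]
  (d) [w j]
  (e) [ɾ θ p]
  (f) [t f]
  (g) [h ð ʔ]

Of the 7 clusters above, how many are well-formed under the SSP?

1

(a) [ŋ w l]: profile 3-5-4 — violates.
(b) [ʃ ð x]: profile 2-2-2 — violates.
(c) [l b m]: profile 4-1-3 — violates.
(d) [w j]: profile 5-5 — violates.
(e) [ɾ θ p]: profile 4-2-1 — obeys.
(f) [t f]: profile 1-2 — violates.
(g) [h ð ʔ]: profile 2-2-1 — violates.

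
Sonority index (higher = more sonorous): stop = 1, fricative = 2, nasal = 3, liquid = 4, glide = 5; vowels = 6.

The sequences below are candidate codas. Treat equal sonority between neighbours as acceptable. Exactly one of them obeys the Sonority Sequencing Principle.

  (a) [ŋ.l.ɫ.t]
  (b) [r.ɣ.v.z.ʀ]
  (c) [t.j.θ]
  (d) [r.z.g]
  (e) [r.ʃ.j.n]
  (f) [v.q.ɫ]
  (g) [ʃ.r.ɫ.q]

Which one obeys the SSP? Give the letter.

d

(a) 3-4-4-1 → violates
(b) 4-2-2-2-4 → violates
(c) 1-5-2 → violates
(d) 4-2-1 → obeys
(e) 4-2-5-3 → violates
(f) 2-1-4 → violates
(g) 2-4-4-1 → violates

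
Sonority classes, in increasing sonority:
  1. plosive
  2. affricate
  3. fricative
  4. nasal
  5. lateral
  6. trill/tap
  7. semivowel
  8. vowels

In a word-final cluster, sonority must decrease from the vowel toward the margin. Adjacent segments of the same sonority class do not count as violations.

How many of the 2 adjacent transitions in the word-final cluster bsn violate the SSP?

/b/ is a plosive (sonority 1).
/s/ is a fricative (sonority 3).
/n/ is a nasal (sonority 4).
/b/→/s/: 1→3 (does not fall) — violation.
/s/→/n/: 3→4 (does not fall) — violation.

2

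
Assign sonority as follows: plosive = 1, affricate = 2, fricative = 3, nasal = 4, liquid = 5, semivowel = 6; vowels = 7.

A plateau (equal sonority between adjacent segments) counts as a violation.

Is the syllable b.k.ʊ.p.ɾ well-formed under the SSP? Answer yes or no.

Onset: /b/ is a plosive (sonority 1), /k/ is a plosive (sonority 1); then the nucleus /ʊ/ (sonority 7).
Onset profile 1-1-7 — does not strictly rise throughout.
Coda: /p/ is a plosive (sonority 1), /ɾ/ is a liquid (sonority 5).
Coda profile 7-1-5 — does not strictly fall throughout.

no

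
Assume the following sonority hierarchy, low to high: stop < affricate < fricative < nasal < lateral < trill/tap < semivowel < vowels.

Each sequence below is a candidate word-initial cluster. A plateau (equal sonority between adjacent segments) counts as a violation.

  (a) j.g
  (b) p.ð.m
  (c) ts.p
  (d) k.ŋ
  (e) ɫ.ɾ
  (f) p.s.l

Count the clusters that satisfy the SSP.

(a) 7-1 → violates
(b) 1-3-4 → obeys
(c) 2-1 → violates
(d) 1-4 → obeys
(e) 5-6 → obeys
(f) 1-3-5 → obeys

4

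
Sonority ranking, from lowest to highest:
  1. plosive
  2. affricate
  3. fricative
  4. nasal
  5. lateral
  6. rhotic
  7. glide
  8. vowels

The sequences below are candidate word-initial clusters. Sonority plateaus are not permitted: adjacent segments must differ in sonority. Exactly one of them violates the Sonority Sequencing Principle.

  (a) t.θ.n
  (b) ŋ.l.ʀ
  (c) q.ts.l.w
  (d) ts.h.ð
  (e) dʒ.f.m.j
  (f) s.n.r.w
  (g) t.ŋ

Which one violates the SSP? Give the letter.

(a) 1-3-4 → obeys
(b) 4-5-6 → obeys
(c) 1-2-5-7 → obeys
(d) 2-3-3 → violates
(e) 2-3-4-7 → obeys
(f) 3-4-6-7 → obeys
(g) 1-4 → obeys

d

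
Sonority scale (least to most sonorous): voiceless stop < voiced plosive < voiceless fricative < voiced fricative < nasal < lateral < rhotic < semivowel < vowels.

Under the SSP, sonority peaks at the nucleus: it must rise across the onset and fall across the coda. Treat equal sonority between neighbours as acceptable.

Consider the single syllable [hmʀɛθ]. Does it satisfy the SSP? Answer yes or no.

Onset: /h/ is a voiceless fricative (sonority 3), /m/ is a nasal (sonority 5), /ʀ/ is a rhotic (sonority 7); then the nucleus /ɛ/ (sonority 9).
Onset profile 3-5-7-9 — rises to the nucleus.
Coda: /θ/ is a voiceless fricative (sonority 3).
Coda profile 9-3 — falls from the nucleus.

yes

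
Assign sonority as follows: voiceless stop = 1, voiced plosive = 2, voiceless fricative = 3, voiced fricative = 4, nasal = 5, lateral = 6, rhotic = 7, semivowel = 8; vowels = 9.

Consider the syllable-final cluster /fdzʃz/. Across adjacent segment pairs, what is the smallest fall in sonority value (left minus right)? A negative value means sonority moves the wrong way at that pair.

/f/ — voiceless fricative, sonority 3.
/d/ — voiced plosive, sonority 2.
/z/ — voiced fricative, sonority 4.
/ʃ/ — voiceless fricative, sonority 3.
/z/ — voiced fricative, sonority 4.
/f/→/d/: change +1.
/d/→/z/: change -2.
/z/→/ʃ/: change +1.
/ʃ/→/z/: change -1.
Minimum = -2.

-2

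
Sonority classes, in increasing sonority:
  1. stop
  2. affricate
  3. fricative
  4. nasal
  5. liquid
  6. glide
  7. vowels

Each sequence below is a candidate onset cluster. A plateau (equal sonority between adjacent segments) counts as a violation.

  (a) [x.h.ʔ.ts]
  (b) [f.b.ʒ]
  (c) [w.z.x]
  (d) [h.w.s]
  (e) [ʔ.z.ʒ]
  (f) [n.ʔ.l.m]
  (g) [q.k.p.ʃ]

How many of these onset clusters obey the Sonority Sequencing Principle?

(a) 3-3-1-2 → violates
(b) 3-1-3 → violates
(c) 6-3-3 → violates
(d) 3-6-3 → violates
(e) 1-3-3 → violates
(f) 4-1-5-4 → violates
(g) 1-1-1-3 → violates

0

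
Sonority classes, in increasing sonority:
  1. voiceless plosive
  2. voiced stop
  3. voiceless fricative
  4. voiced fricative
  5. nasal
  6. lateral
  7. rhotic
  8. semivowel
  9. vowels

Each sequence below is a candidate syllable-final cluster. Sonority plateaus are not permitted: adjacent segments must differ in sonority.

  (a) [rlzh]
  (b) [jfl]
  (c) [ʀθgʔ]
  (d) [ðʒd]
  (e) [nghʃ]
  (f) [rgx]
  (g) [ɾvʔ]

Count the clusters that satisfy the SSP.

(a) sonority 7-6-4-3: well-formed.
(b) sonority 8-3-6: ill-formed.
(c) sonority 7-3-2-1: well-formed.
(d) sonority 4-4-2: ill-formed.
(e) sonority 5-2-3-3: ill-formed.
(f) sonority 7-2-3: ill-formed.
(g) sonority 7-4-1: well-formed.

3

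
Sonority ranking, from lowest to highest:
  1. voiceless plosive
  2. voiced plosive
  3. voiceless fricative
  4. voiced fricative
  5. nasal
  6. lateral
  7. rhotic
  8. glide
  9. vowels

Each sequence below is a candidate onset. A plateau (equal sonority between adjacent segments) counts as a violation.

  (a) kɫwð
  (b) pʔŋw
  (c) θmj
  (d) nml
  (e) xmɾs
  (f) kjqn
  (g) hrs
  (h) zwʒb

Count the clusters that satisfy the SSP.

(a) 1-6-8-4 → violates
(b) 1-1-5-8 → violates
(c) 3-5-8 → obeys
(d) 5-5-6 → violates
(e) 3-5-7-3 → violates
(f) 1-8-1-5 → violates
(g) 3-7-3 → violates
(h) 4-8-4-2 → violates

1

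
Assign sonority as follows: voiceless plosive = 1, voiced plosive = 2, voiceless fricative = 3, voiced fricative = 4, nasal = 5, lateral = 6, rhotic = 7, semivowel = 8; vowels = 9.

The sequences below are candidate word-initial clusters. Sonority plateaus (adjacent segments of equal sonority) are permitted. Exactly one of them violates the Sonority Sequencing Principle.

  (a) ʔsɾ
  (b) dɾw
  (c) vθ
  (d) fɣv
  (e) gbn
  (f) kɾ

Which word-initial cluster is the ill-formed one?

c

(a) sonority 1-3-7: well-formed.
(b) sonority 2-7-8: well-formed.
(c) sonority 4-3: ill-formed.
(d) sonority 3-4-4: well-formed.
(e) sonority 2-2-5: well-formed.
(f) sonority 1-7: well-formed.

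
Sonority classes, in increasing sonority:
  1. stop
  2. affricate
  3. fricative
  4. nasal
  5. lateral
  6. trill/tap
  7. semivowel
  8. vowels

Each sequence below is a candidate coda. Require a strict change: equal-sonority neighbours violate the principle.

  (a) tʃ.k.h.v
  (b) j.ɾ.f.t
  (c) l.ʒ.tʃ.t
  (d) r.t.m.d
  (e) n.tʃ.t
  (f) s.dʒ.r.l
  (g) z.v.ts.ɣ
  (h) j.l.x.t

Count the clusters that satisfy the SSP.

(a) sonority 2-1-3-3: ill-formed.
(b) sonority 7-6-3-1: well-formed.
(c) sonority 5-3-2-1: well-formed.
(d) sonority 6-1-4-1: ill-formed.
(e) sonority 4-2-1: well-formed.
(f) sonority 3-2-6-5: ill-formed.
(g) sonority 3-3-2-3: ill-formed.
(h) sonority 7-5-3-1: well-formed.

4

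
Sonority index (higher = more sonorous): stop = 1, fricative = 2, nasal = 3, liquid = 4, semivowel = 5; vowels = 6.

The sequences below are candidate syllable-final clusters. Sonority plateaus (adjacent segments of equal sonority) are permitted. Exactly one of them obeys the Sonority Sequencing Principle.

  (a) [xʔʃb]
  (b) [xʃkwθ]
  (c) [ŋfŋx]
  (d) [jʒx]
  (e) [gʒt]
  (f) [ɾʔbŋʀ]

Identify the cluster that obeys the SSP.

(a) 2-1-2-1 → violates
(b) 2-2-1-5-2 → violates
(c) 3-2-3-2 → violates
(d) 5-2-2 → obeys
(e) 1-2-1 → violates
(f) 4-1-1-3-4 → violates

d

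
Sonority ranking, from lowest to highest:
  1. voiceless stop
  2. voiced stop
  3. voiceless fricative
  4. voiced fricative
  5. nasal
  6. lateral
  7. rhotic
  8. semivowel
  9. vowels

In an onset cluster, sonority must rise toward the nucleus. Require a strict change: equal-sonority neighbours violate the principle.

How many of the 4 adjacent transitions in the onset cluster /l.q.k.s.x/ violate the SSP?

/l/ is a lateral (sonority 6).
/q/ is a voiceless stop (sonority 1).
/k/ is a voiceless stop (sonority 1).
/s/ is a voiceless fricative (sonority 3).
/x/ is a voiceless fricative (sonority 3).
/l/→/q/: 6→1 (does not rise) — violation.
/q/→/k/: 1→1 (plateau) — violation.
/k/→/s/: 1→3 (rises) — ok.
/s/→/x/: 3→3 (plateau) — violation.

3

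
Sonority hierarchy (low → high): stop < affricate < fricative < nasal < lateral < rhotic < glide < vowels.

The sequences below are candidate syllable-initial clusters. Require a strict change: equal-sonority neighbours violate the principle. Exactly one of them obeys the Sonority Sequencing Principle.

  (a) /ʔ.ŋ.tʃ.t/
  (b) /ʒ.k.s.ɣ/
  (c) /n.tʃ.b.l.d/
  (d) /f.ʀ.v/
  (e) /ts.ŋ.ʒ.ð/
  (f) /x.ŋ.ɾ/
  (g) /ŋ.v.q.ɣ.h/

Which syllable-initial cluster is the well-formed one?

(a) /ʔ.ŋ.tʃ.t/: profile 1-4-2-1 — violates.
(b) /ʒ.k.s.ɣ/: profile 3-1-3-3 — violates.
(c) /n.tʃ.b.l.d/: profile 4-2-1-5-1 — violates.
(d) /f.ʀ.v/: profile 3-6-3 — violates.
(e) /ts.ŋ.ʒ.ð/: profile 2-4-3-3 — violates.
(f) /x.ŋ.ɾ/: profile 3-4-6 — obeys.
(g) /ŋ.v.q.ɣ.h/: profile 4-3-1-3-3 — violates.

f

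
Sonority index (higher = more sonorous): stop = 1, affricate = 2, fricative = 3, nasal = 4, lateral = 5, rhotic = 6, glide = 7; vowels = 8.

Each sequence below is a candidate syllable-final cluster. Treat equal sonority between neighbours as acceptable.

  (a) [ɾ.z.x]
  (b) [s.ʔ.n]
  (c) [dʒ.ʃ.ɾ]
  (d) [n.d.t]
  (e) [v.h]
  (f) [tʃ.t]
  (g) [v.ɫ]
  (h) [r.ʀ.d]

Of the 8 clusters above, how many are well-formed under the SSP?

5

(a) 6-3-3 → obeys
(b) 3-1-4 → violates
(c) 2-3-6 → violates
(d) 4-1-1 → obeys
(e) 3-3 → obeys
(f) 2-1 → obeys
(g) 3-5 → violates
(h) 6-6-1 → obeys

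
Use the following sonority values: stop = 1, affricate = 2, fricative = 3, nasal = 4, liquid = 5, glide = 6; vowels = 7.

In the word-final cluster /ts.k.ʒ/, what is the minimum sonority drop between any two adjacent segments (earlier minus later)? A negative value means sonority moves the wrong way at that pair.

-2

/ts/ is an affricate (sonority 2).
/k/ is a stop (sonority 1).
/ʒ/ is a fricative (sonority 3).
/ts/→/k/: change +1.
/k/→/ʒ/: change -2.
Minimum = -2.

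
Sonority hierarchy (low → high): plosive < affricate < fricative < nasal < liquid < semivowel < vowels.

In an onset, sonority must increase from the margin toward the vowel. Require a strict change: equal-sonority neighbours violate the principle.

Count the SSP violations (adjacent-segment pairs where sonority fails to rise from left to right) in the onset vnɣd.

2

/v/ is a fricative (sonority 3).
/n/ is a nasal (sonority 4).
/ɣ/ is a fricative (sonority 3).
/d/ is a plosive (sonority 1).
/v/→/n/: 3→4 (rises) — ok.
/n/→/ɣ/: 4→3 (does not rise) — violation.
/ɣ/→/d/: 3→1 (does not rise) — violation.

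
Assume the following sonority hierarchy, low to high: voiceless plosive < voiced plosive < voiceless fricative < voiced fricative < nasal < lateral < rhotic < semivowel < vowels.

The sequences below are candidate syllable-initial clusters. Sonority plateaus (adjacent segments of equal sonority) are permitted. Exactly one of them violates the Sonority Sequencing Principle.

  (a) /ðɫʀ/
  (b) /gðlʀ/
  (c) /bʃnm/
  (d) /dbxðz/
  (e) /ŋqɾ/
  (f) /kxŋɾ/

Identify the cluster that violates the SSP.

(a) sonority 4-6-7: well-formed.
(b) sonority 2-4-6-7: well-formed.
(c) sonority 2-3-5-5: well-formed.
(d) sonority 2-2-3-4-4: well-formed.
(e) sonority 5-1-7: ill-formed.
(f) sonority 1-3-5-7: well-formed.

e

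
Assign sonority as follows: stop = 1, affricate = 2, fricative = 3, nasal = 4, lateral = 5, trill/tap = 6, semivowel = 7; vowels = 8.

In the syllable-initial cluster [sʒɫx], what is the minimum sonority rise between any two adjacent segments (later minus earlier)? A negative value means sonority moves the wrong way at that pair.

/s/ — fricative, sonority 3.
/ʒ/ — fricative, sonority 3.
/ɫ/ — lateral, sonority 5.
/x/ — fricative, sonority 3.
/s/→/ʒ/: change +0.
/ʒ/→/ɫ/: change +2.
/ɫ/→/x/: change -2.
Minimum = -2.

-2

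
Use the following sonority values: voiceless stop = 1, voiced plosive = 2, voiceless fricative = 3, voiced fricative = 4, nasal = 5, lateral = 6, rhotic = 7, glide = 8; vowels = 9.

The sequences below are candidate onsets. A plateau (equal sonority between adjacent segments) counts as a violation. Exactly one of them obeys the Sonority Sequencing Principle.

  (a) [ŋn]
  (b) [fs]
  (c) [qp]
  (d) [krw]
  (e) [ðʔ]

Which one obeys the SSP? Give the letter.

d

(a) 5-5 → violates
(b) 3-3 → violates
(c) 1-1 → violates
(d) 1-7-8 → obeys
(e) 4-1 → violates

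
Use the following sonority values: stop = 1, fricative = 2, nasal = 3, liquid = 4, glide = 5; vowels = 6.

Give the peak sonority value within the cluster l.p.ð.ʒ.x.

/l/ — liquid, sonority 4.
/p/ — stop, sonority 1.
/ð/ — fricative, sonority 2.
/ʒ/ — fricative, sonority 2.
/x/ — fricative, sonority 2.
The maximum is 4.

4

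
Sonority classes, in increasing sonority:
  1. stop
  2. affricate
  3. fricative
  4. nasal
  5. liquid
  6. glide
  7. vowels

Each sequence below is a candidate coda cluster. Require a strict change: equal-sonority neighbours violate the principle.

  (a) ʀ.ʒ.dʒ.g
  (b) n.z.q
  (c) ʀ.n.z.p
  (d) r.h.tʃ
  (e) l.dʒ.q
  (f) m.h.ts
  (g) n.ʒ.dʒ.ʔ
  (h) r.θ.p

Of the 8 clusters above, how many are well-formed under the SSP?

(a) sonority 5-3-2-1: well-formed.
(b) sonority 4-3-1: well-formed.
(c) sonority 5-4-3-1: well-formed.
(d) sonority 5-3-2: well-formed.
(e) sonority 5-2-1: well-formed.
(f) sonority 4-3-2: well-formed.
(g) sonority 4-3-2-1: well-formed.
(h) sonority 5-3-1: well-formed.

8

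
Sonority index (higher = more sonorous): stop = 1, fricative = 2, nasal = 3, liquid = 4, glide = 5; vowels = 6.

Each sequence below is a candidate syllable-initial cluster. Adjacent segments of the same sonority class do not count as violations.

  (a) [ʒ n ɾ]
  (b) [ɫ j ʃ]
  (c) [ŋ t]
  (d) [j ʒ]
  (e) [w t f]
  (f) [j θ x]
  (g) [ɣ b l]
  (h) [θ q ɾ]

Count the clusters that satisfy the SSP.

1

(a) sonority 2-3-4: well-formed.
(b) sonority 4-5-2: ill-formed.
(c) sonority 3-1: ill-formed.
(d) sonority 5-2: ill-formed.
(e) sonority 5-1-2: ill-formed.
(f) sonority 5-2-2: ill-formed.
(g) sonority 2-1-4: ill-formed.
(h) sonority 2-1-4: ill-formed.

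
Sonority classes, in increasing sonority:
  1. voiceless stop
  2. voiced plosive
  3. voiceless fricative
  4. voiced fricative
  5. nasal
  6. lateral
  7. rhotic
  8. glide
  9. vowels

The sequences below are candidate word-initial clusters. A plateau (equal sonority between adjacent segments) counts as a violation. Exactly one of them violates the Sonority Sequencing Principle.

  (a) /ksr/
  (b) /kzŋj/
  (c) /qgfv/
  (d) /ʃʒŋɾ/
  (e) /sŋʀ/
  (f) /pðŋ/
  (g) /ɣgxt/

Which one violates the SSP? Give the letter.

(a) /ksr/: profile 1-3-7 — obeys.
(b) /kzŋj/: profile 1-4-5-8 — obeys.
(c) /qgfv/: profile 1-2-3-4 — obeys.
(d) /ʃʒŋɾ/: profile 3-4-5-7 — obeys.
(e) /sŋʀ/: profile 3-5-7 — obeys.
(f) /pðŋ/: profile 1-4-5 — obeys.
(g) /ɣgxt/: profile 4-2-3-1 — violates.

g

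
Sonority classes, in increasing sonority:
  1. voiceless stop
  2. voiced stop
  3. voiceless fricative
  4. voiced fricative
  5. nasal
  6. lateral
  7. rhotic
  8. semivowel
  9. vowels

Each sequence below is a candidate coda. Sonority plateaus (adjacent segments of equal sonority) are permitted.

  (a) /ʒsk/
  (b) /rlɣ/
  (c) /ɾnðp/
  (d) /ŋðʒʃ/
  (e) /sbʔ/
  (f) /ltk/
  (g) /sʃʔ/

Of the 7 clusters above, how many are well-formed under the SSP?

7

(a) 4-3-1 → obeys
(b) 7-6-4 → obeys
(c) 7-5-4-1 → obeys
(d) 5-4-4-3 → obeys
(e) 3-2-1 → obeys
(f) 6-1-1 → obeys
(g) 3-3-1 → obeys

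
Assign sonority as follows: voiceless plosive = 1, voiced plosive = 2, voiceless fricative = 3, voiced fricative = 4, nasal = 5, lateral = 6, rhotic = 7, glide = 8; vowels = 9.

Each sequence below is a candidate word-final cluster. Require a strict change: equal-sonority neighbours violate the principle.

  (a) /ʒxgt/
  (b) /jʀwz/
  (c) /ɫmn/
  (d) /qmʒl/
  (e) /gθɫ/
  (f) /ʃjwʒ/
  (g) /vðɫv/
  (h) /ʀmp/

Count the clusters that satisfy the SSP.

(a) 4-3-2-1 → obeys
(b) 8-7-8-4 → violates
(c) 6-5-5 → violates
(d) 1-5-4-6 → violates
(e) 2-3-6 → violates
(f) 3-8-8-4 → violates
(g) 4-4-6-4 → violates
(h) 7-5-1 → obeys

2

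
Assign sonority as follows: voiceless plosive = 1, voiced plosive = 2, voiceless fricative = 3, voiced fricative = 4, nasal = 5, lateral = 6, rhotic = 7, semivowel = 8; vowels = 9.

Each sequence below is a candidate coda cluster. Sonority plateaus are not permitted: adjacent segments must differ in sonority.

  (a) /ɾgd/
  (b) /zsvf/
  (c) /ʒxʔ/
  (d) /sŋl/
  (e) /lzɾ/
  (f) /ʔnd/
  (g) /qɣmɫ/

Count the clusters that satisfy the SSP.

1

(a) /ɾgd/: profile 7-2-2 — violates.
(b) /zsvf/: profile 4-3-4-3 — violates.
(c) /ʒxʔ/: profile 4-3-1 — obeys.
(d) /sŋl/: profile 3-5-6 — violates.
(e) /lzɾ/: profile 6-4-7 — violates.
(f) /ʔnd/: profile 1-5-2 — violates.
(g) /qɣmɫ/: profile 1-4-5-6 — violates.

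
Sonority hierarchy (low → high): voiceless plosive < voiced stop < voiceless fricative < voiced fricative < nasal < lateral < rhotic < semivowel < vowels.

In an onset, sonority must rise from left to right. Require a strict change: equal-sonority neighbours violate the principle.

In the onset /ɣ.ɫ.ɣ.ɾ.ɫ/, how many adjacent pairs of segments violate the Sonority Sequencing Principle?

2

/ɣ/: voiced fricative = 4.
/ɫ/: lateral = 6.
/ɣ/: voiced fricative = 4.
/ɾ/: rhotic = 7.
/ɫ/: lateral = 6.
/ɣ/→/ɫ/: 4→6 (rises) — ok.
/ɫ/→/ɣ/: 6→4 (does not rise) — violation.
/ɣ/→/ɾ/: 4→7 (rises) — ok.
/ɾ/→/ɫ/: 7→6 (does not rise) — violation.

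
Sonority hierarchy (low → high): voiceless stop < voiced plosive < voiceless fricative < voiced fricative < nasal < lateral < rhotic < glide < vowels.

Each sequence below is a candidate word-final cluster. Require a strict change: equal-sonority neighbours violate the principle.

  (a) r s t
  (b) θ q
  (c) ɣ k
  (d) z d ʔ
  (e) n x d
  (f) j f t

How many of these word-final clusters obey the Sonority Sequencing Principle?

6

(a) sonority 7-3-1: well-formed.
(b) sonority 3-1: well-formed.
(c) sonority 4-1: well-formed.
(d) sonority 4-2-1: well-formed.
(e) sonority 5-3-2: well-formed.
(f) sonority 8-3-1: well-formed.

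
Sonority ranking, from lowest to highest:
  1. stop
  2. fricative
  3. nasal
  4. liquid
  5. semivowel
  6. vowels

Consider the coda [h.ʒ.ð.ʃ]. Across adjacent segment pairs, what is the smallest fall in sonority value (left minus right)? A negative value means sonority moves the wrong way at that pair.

0

/h/ is a fricative (sonority 2).
/ʒ/ is a fricative (sonority 2).
/ð/ is a fricative (sonority 2).
/ʃ/ is a fricative (sonority 2).
/h/→/ʒ/: change +0.
/ʒ/→/ð/: change +0.
/ð/→/ʃ/: change +0.
Minimum = 0.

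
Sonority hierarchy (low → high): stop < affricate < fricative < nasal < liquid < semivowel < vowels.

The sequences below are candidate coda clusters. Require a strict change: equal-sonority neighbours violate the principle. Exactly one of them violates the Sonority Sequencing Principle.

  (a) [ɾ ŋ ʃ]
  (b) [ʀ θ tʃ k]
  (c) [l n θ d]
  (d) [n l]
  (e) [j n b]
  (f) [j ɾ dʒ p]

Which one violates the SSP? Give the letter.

d

(a) [ɾ ŋ ʃ]: profile 5-4-3 — obeys.
(b) [ʀ θ tʃ k]: profile 5-3-2-1 — obeys.
(c) [l n θ d]: profile 5-4-3-1 — obeys.
(d) [n l]: profile 4-5 — violates.
(e) [j n b]: profile 6-4-1 — obeys.
(f) [j ɾ dʒ p]: profile 6-5-2-1 — obeys.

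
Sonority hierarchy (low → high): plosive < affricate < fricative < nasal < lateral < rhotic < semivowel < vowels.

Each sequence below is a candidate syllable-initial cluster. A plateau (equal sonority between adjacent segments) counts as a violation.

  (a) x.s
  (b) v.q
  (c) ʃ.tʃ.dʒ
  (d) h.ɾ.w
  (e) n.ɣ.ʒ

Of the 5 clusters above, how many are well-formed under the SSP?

1

(a) sonority 3-3: ill-formed.
(b) sonority 3-1: ill-formed.
(c) sonority 3-2-2: ill-formed.
(d) sonority 3-6-7: well-formed.
(e) sonority 4-3-3: ill-formed.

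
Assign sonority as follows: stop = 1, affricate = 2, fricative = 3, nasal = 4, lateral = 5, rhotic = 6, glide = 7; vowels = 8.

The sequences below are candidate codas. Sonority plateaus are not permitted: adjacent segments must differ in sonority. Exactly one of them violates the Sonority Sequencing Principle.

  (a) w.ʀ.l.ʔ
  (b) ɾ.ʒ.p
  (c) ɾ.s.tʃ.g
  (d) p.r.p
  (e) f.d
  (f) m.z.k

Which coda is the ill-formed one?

(a) 7-6-5-1 → obeys
(b) 6-3-1 → obeys
(c) 6-3-2-1 → obeys
(d) 1-6-1 → violates
(e) 3-1 → obeys
(f) 4-3-1 → obeys

d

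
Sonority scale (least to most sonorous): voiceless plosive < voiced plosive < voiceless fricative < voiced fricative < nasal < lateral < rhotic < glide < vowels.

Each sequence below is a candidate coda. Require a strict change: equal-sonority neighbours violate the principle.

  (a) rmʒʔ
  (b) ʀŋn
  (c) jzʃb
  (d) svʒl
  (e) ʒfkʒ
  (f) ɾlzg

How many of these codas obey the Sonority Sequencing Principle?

3

(a) rmʒʔ: profile 7-5-4-1 — obeys.
(b) ʀŋn: profile 7-5-5 — violates.
(c) jzʃb: profile 8-4-3-2 — obeys.
(d) svʒl: profile 3-4-4-6 — violates.
(e) ʒfkʒ: profile 4-3-1-4 — violates.
(f) ɾlzg: profile 7-6-4-2 — obeys.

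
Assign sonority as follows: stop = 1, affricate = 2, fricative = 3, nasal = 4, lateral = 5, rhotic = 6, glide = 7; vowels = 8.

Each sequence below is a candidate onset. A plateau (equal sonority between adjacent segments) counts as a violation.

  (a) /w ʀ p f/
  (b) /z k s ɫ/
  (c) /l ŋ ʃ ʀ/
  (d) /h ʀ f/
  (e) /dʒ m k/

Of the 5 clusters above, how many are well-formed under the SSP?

0

(a) sonority 7-6-1-3: ill-formed.
(b) sonority 3-1-3-5: ill-formed.
(c) sonority 5-4-3-6: ill-formed.
(d) sonority 3-6-3: ill-formed.
(e) sonority 2-4-1: ill-formed.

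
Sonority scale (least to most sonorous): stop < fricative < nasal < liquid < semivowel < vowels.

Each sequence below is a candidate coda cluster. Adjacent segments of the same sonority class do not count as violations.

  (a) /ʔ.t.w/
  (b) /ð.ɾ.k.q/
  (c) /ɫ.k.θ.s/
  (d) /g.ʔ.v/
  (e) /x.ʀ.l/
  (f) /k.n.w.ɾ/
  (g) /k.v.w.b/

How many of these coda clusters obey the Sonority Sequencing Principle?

0

(a) sonority 1-1-5: ill-formed.
(b) sonority 2-4-1-1: ill-formed.
(c) sonority 4-1-2-2: ill-formed.
(d) sonority 1-1-2: ill-formed.
(e) sonority 2-4-4: ill-formed.
(f) sonority 1-3-5-4: ill-formed.
(g) sonority 1-2-5-1: ill-formed.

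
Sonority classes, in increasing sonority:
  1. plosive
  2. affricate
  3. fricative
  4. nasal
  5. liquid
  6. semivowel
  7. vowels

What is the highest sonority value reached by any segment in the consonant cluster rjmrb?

6

/r/ is a liquid (sonority 5).
/j/ is a semivowel (sonority 6).
/m/ is a nasal (sonority 4).
/r/ is a liquid (sonority 5).
/b/ is a plosive (sonority 1).
The maximum is 6.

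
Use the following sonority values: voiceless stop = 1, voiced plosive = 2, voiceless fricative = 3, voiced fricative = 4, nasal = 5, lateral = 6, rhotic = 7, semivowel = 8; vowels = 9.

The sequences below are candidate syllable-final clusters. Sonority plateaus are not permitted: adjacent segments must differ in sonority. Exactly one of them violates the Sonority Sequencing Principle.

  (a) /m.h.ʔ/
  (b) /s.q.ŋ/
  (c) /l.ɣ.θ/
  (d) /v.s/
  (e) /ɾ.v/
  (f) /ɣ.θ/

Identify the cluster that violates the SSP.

b

(a) 5-3-1 → obeys
(b) 3-1-5 → violates
(c) 6-4-3 → obeys
(d) 4-3 → obeys
(e) 7-4 → obeys
(f) 4-3 → obeys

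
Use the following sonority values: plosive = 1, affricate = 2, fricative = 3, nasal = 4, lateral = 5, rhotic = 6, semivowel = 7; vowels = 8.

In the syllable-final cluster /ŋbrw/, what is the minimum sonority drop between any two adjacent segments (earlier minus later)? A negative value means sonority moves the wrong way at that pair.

/ŋ/: nasal = 4.
/b/: plosive = 1.
/r/: rhotic = 6.
/w/: semivowel = 7.
/ŋ/→/b/: change +3.
/b/→/r/: change -5.
/r/→/w/: change -1.
Minimum = -5.

-5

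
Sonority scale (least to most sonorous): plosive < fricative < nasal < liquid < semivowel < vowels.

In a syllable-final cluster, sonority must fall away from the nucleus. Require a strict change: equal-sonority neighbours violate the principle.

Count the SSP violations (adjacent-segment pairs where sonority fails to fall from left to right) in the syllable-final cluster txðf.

3

/t/ is a plosive (sonority 1).
/x/ is a fricative (sonority 2).
/ð/ is a fricative (sonority 2).
/f/ is a fricative (sonority 2).
/t/→/x/: 1→2 (does not fall) — violation.
/x/→/ð/: 2→2 (plateau) — violation.
/ð/→/f/: 2→2 (plateau) — violation.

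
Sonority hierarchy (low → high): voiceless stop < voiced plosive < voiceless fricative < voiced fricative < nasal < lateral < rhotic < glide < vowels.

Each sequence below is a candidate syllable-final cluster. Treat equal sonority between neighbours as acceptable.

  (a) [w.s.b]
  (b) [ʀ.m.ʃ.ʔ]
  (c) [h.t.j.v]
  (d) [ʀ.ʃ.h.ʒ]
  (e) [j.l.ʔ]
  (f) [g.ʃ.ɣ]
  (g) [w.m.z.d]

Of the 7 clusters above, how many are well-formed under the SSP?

(a) [w.s.b]: profile 8-3-2 — obeys.
(b) [ʀ.m.ʃ.ʔ]: profile 7-5-3-1 — obeys.
(c) [h.t.j.v]: profile 3-1-8-4 — violates.
(d) [ʀ.ʃ.h.ʒ]: profile 7-3-3-4 — violates.
(e) [j.l.ʔ]: profile 8-6-1 — obeys.
(f) [g.ʃ.ɣ]: profile 2-3-4 — violates.
(g) [w.m.z.d]: profile 8-5-4-2 — obeys.

4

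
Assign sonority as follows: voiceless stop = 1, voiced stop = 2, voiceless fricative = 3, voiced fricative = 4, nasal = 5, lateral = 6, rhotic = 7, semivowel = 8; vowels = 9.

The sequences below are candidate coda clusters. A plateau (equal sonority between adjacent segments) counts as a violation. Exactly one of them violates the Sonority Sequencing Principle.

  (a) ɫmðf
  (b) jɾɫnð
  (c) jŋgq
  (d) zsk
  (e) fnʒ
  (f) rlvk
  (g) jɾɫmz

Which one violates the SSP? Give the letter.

(a) 6-5-4-3 → obeys
(b) 8-7-6-5-4 → obeys
(c) 8-5-2-1 → obeys
(d) 4-3-1 → obeys
(e) 3-5-4 → violates
(f) 7-6-4-1 → obeys
(g) 8-7-6-5-4 → obeys

e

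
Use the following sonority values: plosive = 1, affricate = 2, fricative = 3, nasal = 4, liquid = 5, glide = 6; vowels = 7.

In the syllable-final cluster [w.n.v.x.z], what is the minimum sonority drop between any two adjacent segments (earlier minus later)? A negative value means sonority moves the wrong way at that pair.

0

/w/ is a glide (sonority 6).
/n/ is a nasal (sonority 4).
/v/ is a fricative (sonority 3).
/x/ is a fricative (sonority 3).
/z/ is a fricative (sonority 3).
/w/→/n/: change +2.
/n/→/v/: change +1.
/v/→/x/: change +0.
/x/→/z/: change +0.
Minimum = 0.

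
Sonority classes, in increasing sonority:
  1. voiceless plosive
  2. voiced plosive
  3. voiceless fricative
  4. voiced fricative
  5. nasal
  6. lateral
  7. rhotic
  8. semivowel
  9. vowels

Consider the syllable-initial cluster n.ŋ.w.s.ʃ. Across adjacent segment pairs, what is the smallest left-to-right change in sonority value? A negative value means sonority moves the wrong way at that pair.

-5

/n/: nasal = 5.
/ŋ/: nasal = 5.
/w/: semivowel = 8.
/s/: voiceless fricative = 3.
/ʃ/: voiceless fricative = 3.
/n/→/ŋ/: change +0.
/ŋ/→/w/: change +3.
/w/→/s/: change -5.
/s/→/ʃ/: change +0.
Minimum = -5.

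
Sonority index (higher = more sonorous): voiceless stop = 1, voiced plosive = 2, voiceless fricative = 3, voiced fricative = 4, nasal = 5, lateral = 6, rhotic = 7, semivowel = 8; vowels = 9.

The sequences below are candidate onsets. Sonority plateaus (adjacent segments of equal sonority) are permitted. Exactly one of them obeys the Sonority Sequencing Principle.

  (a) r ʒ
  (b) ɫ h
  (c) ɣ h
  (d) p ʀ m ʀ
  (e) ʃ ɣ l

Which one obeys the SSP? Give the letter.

e

(a) sonority 7-4: ill-formed.
(b) sonority 6-3: ill-formed.
(c) sonority 4-3: ill-formed.
(d) sonority 1-7-5-7: ill-formed.
(e) sonority 3-4-6: well-formed.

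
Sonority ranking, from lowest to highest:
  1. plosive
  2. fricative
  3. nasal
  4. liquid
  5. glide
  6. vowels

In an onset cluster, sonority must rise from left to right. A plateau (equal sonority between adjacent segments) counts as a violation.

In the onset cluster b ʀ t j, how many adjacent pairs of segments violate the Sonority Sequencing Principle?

/b/ is a plosive (sonority 1).
/ʀ/ is a liquid (sonority 4).
/t/ is a plosive (sonority 1).
/j/ is a glide (sonority 5).
/b/→/ʀ/: 1→4 (rises) — ok.
/ʀ/→/t/: 4→1 (does not rise) — violation.
/t/→/j/: 1→5 (rises) — ok.

1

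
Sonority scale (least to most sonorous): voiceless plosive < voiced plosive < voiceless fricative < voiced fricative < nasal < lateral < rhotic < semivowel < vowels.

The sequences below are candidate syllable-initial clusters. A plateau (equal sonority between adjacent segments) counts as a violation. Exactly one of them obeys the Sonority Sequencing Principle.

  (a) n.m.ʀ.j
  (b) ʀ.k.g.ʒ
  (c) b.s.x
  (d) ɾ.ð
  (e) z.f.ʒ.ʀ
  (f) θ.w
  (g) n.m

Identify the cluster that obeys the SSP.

(a) sonority 5-5-7-8: ill-formed.
(b) sonority 7-1-2-4: ill-formed.
(c) sonority 2-3-3: ill-formed.
(d) sonority 7-4: ill-formed.
(e) sonority 4-3-4-7: ill-formed.
(f) sonority 3-8: well-formed.
(g) sonority 5-5: ill-formed.

f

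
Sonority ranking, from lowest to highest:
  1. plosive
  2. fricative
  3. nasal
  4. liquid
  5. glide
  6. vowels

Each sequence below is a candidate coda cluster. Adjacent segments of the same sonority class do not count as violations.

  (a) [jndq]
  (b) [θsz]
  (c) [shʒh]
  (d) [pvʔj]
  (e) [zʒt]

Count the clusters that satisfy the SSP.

4

(a) 5-3-1-1 → obeys
(b) 2-2-2 → obeys
(c) 2-2-2-2 → obeys
(d) 1-2-1-5 → violates
(e) 2-2-1 → obeys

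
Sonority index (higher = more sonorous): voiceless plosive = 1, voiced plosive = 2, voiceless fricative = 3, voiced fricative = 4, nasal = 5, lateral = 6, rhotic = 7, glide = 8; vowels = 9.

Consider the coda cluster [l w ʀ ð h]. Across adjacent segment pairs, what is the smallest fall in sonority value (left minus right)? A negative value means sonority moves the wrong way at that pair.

/l/ is a lateral (sonority 6).
/w/ is a glide (sonority 8).
/ʀ/ is a rhotic (sonority 7).
/ð/ is a voiced fricative (sonority 4).
/h/ is a voiceless fricative (sonority 3).
/l/→/w/: change -2.
/w/→/ʀ/: change +1.
/ʀ/→/ð/: change +3.
/ð/→/h/: change +1.
Minimum = -2.

-2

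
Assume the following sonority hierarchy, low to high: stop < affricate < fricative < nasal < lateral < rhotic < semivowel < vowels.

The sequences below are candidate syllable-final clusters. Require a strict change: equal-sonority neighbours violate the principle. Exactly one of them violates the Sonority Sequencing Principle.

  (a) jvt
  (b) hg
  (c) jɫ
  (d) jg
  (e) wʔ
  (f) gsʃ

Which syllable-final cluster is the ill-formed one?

f

(a) sonority 7-3-1: well-formed.
(b) sonority 3-1: well-formed.
(c) sonority 7-5: well-formed.
(d) sonority 7-1: well-formed.
(e) sonority 7-1: well-formed.
(f) sonority 1-3-3: ill-formed.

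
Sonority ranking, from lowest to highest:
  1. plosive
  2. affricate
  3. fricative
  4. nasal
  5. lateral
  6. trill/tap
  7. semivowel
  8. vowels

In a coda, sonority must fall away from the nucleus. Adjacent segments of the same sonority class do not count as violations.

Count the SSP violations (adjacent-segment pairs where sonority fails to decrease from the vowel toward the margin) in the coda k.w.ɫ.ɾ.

/k/ — plosive, sonority 1.
/w/ — semivowel, sonority 7.
/ɫ/ — lateral, sonority 5.
/ɾ/ — trill/tap, sonority 6.
/k/→/w/: 1→7 (does not fall) — violation.
/w/→/ɫ/: 7→5 (falls) — ok.
/ɫ/→/ɾ/: 5→6 (does not fall) — violation.

2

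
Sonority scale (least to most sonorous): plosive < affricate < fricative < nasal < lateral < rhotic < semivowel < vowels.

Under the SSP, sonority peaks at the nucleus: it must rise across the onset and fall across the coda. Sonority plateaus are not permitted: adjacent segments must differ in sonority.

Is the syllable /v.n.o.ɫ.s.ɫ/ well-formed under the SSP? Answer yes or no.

no

Onset: /v/ is a fricative (sonority 3), /n/ is a nasal (sonority 4); then the nucleus /o/ (sonority 8).
Onset profile 3-4-8 — rises to the nucleus.
Coda: /ɫ/ is a lateral (sonority 5), /s/ is a fricative (sonority 3), /ɫ/ is a lateral (sonority 5).
Coda profile 8-5-3-5 — does not strictly fall throughout.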